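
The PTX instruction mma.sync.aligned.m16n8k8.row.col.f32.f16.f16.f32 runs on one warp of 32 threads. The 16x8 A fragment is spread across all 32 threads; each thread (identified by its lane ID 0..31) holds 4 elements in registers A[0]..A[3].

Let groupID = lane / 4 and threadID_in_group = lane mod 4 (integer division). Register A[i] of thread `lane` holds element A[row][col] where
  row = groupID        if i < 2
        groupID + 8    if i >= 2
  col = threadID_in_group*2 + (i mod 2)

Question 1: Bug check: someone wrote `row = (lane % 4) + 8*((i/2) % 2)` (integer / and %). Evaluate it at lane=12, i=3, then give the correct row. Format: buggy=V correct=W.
`(lane % 4) + 8*((i/2) % 2)`[12,3]⇒8
lane 12: gr=3 (12/4), th=0 (12%4)
i=3: r=3+8=11, c=0*2+1=1
row: 8 vs 11

buggy=8 correct=11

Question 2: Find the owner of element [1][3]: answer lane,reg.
5,1

r=1->g=1,rb=0  c=3->t=1,b0=1
L=1*4+1=5  i=0*2+1=1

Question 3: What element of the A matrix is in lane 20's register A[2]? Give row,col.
13,0

L=20->g=20>>2=5, t=20&3=0
[2]->row 5+8=13  col 0·2+0=0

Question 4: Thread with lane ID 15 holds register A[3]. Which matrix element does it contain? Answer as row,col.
11,7

L=15->g=15>>2=3, t=15&3=3
[3]->row 3+8=11  col 3·2+1=7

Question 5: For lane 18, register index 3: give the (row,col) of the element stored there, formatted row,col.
L=18->gid=18>>2=4, tid=18&3=2
[3]->row 4+8=12  col 2·2+1=5

12,5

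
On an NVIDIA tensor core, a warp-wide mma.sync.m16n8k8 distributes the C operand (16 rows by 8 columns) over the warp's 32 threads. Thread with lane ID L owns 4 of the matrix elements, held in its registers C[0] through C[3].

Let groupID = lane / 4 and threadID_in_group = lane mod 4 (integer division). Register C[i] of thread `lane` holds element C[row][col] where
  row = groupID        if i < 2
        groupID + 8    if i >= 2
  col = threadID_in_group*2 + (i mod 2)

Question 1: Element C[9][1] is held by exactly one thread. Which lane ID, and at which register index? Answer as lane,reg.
r=9->g=1,rb=1  c=1->t=0,b0=1
L=1*4+0=4  i=1*2+1=3

4,3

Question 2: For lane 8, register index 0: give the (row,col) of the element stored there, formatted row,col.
2,0

lane 8=>8/4=2, 8 mod 4=0
i=0  r:2+0=>2  c:2·0+0=>0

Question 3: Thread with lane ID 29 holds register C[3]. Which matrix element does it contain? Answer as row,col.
lane 29: g=7 (29/4), t=1 (29%4)
i=3: r=7+8=15, c=1*2+1=3

15,3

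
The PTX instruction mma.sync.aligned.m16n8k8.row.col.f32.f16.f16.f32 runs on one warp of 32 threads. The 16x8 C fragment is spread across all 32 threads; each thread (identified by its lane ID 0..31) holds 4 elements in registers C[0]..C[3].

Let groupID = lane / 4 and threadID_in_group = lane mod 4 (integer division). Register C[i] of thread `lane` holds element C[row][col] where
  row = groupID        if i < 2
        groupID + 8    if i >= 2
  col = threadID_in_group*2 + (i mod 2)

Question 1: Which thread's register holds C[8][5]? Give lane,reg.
2,3

r=8→G=0,rhi=1  c=5→T=2,p=1
L=0*4+2=2  i=1*2+1=3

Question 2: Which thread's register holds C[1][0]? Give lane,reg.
4,0

r: 1->gid=1,r8=0  c: 0->tid=0,i&1=0
L=1*4+0=4  i=0*2+0=0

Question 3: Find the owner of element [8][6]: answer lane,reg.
3,2

r=8⇒gr=0,Rb=1  c=6⇒th=3,odd=0
L=0*4+3=3  i=1*2+0=2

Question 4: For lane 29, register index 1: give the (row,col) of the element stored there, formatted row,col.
lane 29→29/4=7, 29 mod 4=1
i=1  r:7+0→7  c:2·1+1→3

7,3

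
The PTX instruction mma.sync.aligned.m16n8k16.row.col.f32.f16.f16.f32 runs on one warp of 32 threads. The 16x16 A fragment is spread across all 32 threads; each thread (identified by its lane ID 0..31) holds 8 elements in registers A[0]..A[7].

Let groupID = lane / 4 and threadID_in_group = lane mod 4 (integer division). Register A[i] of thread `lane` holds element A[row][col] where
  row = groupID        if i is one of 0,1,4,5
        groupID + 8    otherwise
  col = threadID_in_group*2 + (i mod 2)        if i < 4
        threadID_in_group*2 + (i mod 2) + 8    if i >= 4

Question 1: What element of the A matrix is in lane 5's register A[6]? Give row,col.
lane 5=>5/4=1, 5 mod 4=1
i=6  r:1+8=>9  c:2·1+0+8=>10

9,10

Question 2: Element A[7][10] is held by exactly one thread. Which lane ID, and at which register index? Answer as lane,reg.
29,4

r=7⇒gr=7,Rb=0  c=10⇒Cb=1,th=1,odd=0
L=7*4+1=29  i=1*4+0*2+0=4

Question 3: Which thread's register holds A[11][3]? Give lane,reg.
13,3

r=11->g=3,rb=1  c=3->cb=0,t=1,b0=1
L=3*4+1=13  i=0*4+1*2+1=3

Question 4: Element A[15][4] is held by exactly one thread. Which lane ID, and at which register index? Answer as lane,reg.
30,2

r: 15->gid=7,r8=1  c: 4->c8=0,tid=2,i&1=0
L=7*4+2=30  i=0*4+1*2+0=2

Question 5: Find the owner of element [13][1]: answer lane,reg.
20,3

r=13→G=5,rhi=1  c=1→chi=0,T=0,p=1
L=5*4+0=20  i=0*4+1*2+1=3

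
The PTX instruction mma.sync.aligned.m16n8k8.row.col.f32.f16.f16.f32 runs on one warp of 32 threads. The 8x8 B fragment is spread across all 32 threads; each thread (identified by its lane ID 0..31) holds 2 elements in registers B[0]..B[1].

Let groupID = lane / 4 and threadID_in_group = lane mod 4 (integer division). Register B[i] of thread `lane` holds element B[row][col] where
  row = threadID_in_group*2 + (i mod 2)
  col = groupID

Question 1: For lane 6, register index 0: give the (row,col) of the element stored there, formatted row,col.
4,1

L=6⇒gr=6>>2=1, th=6&3=2
[0]⇒row 2·2+0=4  col gr=1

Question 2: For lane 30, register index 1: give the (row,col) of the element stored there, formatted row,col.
5,7

lane 30->30/4=7, 30 mod 4=2
i=1  r:2·2+1->5  c:7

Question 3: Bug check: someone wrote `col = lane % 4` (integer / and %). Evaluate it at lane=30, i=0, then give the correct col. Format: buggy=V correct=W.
`lane % 4`[30,0]->2
lane 30->30/4=7, 30 mod 4=2
i=0  r:2·2+0->4  c:7
col: 2 vs 7

buggy=2 correct=7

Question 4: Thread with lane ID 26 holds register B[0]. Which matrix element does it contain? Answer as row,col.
26: g=6,t=2
[0] (2*2+0,6) = (4,6)

4,6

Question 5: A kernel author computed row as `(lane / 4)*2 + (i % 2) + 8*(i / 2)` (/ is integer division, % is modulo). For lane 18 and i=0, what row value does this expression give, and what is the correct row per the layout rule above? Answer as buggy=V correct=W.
buggy=8 correct=4

`(lane / 4)*2 + (i % 2) + 8*(i / 2)`[18,0]→8
lane 18→18/4=4, 18 mod 4=2
i=0  r:2·2+0→4  c:4
row: 8 vs 4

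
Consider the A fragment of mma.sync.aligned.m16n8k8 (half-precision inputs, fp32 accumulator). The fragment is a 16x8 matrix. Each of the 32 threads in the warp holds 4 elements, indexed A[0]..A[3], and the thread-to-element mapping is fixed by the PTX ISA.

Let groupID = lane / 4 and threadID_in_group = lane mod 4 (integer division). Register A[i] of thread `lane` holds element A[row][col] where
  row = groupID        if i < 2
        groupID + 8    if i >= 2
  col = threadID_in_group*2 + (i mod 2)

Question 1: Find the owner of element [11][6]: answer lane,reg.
15,2

r=11⇒gr=3,Rb=1  c=6⇒th=3,odd=0
L=3*4+3=15  i=1*2+0=2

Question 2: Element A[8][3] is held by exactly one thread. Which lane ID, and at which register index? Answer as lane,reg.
r:8=>grp=0,rB=1  c:3=>tig=1,lo=1
L=0*4+1=1  i=1*2+1=3

1,3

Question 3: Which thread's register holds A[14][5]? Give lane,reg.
r=14→G=6,rhi=1  c=5→T=2,p=1
L=6*4+2=26  i=1*2+1=3

26,3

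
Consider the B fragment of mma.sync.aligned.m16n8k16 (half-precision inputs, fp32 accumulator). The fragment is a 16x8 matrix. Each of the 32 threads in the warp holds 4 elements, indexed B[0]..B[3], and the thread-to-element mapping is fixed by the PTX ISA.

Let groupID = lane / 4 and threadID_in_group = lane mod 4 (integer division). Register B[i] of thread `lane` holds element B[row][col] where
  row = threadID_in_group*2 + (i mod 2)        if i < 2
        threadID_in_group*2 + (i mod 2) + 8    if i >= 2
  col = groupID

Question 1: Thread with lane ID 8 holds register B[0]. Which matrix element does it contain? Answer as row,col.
0,2

lane 8=>8/4=2, 8 mod 4=0
i=0  r:2·0+0+0=>0  c:2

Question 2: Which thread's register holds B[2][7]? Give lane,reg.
c:7=>grp=7  r:2=>rB=0,tig=1,lo=0
L=7*4+1=29  i=0*2+0=0

29,0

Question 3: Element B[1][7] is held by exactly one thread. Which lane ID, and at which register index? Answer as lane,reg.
c: 7->gid=7  r: 1->r8=0,tid=0,i&1=1
L=7*4+0=28  i=0*2+1=1

28,1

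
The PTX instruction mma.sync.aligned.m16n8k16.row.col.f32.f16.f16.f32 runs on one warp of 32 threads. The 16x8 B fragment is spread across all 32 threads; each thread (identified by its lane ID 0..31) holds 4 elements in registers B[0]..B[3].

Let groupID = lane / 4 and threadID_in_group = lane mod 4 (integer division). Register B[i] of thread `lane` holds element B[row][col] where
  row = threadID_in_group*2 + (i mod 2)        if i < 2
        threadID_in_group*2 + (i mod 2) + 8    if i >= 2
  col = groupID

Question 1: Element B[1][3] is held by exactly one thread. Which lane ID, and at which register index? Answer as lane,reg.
c=3→G=3  r=1→rhi=0,T=0,p=1
L=3*4+0=12  i=0*2+1=1

12,1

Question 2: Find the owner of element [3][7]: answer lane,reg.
29,1

c=7→G=7  r=3→rhi=0,T=1,p=1
L=7*4+1=29  i=0*2+1=1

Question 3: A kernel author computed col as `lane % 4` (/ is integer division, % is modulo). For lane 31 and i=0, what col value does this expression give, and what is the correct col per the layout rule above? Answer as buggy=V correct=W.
buggy=3 correct=7

`lane % 4`[31,0]->3
31: gid=7,tid=3
[0] (3*2+0+0,7) = (6,7)
col: 3 vs 7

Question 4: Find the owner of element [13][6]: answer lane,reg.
c=6->g=6  r=13->rb=1,t=2,b0=1
L=6*4+2=26  i=1*2+1=3

26,3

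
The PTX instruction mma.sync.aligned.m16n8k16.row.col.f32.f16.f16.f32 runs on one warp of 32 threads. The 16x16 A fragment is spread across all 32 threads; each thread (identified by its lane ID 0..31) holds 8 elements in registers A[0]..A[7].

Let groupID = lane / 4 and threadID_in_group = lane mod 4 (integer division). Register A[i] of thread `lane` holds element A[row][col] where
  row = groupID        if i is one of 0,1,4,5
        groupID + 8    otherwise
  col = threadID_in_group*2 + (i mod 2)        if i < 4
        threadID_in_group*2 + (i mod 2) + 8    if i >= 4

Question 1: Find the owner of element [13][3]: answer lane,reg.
21,3

r: 13->gid=5,r8=1  c: 3->c8=0,tid=1,i&1=1
L=5*4+1=21  i=0*4+1*2+1=3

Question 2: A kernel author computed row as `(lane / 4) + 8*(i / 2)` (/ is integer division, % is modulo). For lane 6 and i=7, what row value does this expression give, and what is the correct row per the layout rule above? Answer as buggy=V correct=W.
buggy=25 correct=9

`(lane / 4) + 8*(i / 2)`[6,7]=>25
6: grp=1,tig=2
[7] (1+8,2*2+1+8) = (9,13)
row: 25 vs 9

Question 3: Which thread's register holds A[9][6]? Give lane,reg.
7,2

r=9⇒gr=1,Rb=1  c=6⇒Cb=0,th=3,odd=0
L=1*4+3=7  i=0*4+1*2+0=2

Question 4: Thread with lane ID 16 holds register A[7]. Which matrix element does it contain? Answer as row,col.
lane 16: grp=4 (16/4), tig=0 (16%4)
i=7: r=4+8=12, c=0*2+1+8=9

12,9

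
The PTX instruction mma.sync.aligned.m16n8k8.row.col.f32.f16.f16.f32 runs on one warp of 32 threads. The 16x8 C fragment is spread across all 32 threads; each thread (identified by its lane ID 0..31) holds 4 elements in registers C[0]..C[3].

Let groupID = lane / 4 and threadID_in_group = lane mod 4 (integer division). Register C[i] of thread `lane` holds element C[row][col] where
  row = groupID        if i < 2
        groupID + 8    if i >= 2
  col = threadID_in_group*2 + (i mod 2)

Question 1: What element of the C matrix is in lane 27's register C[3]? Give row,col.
14,7

lane 27->27/4=6, 27 mod 4=3
i=3  r:6+8->14  c:2·3+1->7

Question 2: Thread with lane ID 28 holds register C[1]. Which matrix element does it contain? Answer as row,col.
7,1

28: gr=7,th=0
[1] (7+0,0*2+1) = (7,1)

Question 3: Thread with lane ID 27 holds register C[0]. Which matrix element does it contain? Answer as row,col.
6,6

L=27⇒gr=27>>2=6, th=27&3=3
[0]⇒row 6+0=6  col 3·2+0=6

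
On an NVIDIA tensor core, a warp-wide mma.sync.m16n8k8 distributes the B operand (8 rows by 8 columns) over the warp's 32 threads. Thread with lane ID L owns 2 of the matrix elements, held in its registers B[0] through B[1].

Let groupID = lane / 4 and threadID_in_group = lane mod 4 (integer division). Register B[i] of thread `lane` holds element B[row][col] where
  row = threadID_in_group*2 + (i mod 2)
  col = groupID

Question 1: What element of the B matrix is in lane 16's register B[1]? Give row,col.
1,4

16: grp=4,tig=0
[1] (0*2+1,4) = (1,4)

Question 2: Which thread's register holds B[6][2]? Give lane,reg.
c=2⇒gr=2  r=6⇒th=3,odd=0
L=2*4+3=11  i=0=0

11,0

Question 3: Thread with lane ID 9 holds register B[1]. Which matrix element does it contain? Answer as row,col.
lane 9: gr=2 (9/4), th=1 (9%4)
i=1: r=1*2+1=3, c=gr=2

3,2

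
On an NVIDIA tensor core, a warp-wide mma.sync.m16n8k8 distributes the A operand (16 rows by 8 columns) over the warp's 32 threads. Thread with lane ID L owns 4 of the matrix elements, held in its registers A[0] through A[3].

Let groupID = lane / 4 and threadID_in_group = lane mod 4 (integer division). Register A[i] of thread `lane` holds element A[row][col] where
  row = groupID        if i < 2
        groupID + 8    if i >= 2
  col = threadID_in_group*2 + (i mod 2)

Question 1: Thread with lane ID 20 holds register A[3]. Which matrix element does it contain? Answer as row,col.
lane 20→20/4=5, 20 mod 4=0
i=3  r:5+8→13  c:2·0+1→1

13,1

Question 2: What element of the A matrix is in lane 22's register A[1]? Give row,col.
lane 22: gid=5 (22/4), tid=2 (22%4)
i=1: r=5+0=5, c=2*2+1=5

5,5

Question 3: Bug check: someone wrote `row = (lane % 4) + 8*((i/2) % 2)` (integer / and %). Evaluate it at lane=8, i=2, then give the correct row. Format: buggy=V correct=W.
`(lane % 4) + 8*((i/2) % 2)`[8,2]->8
lane 8: gid=2 (8/4), tid=0 (8%4)
i=2: r=2+8=10, c=0*2+0=0
row: 8 vs 10

buggy=8 correct=10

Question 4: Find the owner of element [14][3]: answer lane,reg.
25,3

r: 14->gid=6,r8=1  c: 3->tid=1,i&1=1
L=6*4+1=25  i=1*2+1=3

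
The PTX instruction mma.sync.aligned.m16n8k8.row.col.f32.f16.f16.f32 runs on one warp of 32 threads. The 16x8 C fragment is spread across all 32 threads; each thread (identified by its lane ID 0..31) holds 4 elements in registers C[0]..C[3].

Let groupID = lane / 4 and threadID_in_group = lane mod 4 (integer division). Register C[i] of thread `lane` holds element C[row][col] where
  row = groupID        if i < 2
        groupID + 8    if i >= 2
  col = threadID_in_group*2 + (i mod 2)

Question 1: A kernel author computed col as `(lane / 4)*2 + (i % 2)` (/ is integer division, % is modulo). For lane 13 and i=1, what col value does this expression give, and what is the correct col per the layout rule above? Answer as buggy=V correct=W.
buggy=7 correct=3

`(lane / 4)*2 + (i % 2)`[13,1]->7
lane 13->13/4=3, 13 mod 4=1
i=1  r:3+0->3  c:2·1+1->3
col: 7 vs 3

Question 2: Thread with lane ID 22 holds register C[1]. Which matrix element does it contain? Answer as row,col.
5,5

L=22→G=22>>2=5, T=22&3=2
[1]→row 5+0=5  col 2·2+1=5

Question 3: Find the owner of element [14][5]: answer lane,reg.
26,3

r=14→G=6,rhi=1  c=5→T=2,p=1
L=6*4+2=26  i=1*2+1=3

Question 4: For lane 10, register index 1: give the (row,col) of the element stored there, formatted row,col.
L=10⇒gr=10>>2=2, th=10&3=2
[1]⇒row 2+0=2  col 2·2+1=5

2,5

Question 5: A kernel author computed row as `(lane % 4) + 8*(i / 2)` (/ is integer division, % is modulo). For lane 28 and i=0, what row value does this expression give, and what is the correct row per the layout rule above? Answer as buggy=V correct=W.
`(lane % 4) + 8*(i / 2)`[28,0]⇒0
lane 28: gr=7 (28/4), th=0 (28%4)
i=0: r=7+0=7, c=0*2+0=0
row: 0 vs 7

buggy=0 correct=7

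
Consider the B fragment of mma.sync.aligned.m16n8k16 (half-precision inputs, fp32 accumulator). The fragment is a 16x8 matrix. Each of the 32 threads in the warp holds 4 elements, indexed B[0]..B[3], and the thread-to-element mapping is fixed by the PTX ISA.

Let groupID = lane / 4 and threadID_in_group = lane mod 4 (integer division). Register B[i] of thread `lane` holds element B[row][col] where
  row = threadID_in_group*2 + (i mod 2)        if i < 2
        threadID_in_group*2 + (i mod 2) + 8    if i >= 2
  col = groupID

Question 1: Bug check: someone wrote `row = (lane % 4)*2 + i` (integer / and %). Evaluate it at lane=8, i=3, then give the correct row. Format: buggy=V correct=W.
`(lane % 4)*2 + i`[8,3]->3
8: gid=2,tid=0
[3] (0*2+1+8,2) = (9,2)
row: 3 vs 9

buggy=3 correct=9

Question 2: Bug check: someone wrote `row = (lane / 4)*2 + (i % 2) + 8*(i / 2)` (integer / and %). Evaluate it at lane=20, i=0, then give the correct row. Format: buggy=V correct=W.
`(lane / 4)*2 + (i % 2) + 8*(i / 2)`[20,0]→10
lane 20→20/4=5, 20 mod 4=0
i=0  r:2·0+0+0→0  c:5
row: 10 vs 0

buggy=10 correct=0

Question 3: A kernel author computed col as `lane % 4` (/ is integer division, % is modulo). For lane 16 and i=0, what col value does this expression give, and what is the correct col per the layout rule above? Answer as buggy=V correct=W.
`lane % 4`[16,0]=>0
16: grp=4,tig=0
[0] (0*2+0+0,4) = (0,4)
col: 0 vs 4

buggy=0 correct=4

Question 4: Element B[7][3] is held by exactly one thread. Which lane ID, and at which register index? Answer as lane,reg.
15,1

c:3=>grp=3  r:7=>rB=0,tig=3,lo=1
L=3*4+3=15  i=0*2+1=1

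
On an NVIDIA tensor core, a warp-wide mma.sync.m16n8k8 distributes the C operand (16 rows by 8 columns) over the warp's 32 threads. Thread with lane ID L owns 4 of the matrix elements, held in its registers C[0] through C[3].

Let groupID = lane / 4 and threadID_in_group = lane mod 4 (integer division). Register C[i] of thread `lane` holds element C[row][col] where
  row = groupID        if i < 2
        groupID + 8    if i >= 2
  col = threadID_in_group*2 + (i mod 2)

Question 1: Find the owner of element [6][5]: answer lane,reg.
r=6⇒gr=6,Rb=0  c=5⇒th=2,odd=1
L=6*4+2=26  i=0*2+1=1

26,1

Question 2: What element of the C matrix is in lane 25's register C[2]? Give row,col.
14,2

25: gr=6,th=1
[2] (6+8,1*2+0) = (14,2)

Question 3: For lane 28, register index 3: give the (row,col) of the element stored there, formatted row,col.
15,1

L=28->gid=28>>2=7, tid=28&3=0
[3]->row 7+8=15  col 0·2+1=1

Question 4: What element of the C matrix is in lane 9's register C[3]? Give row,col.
9: gr=2,th=1
[3] (2+8,1*2+1) = (10,3)

10,3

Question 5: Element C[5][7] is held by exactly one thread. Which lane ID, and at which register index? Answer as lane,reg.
r=5→G=5,rhi=0  c=7→T=3,p=1
L=5*4+3=23  i=0*2+1=1

23,1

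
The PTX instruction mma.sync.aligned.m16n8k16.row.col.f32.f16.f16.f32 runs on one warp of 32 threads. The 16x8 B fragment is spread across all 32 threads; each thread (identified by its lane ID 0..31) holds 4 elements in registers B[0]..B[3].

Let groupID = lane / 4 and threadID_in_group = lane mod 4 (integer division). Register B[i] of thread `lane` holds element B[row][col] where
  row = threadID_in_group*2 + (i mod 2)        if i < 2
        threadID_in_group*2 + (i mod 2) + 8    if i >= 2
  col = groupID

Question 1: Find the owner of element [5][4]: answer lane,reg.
c=4→G=4  r=5→rhi=0,T=2,p=1
L=4*4+2=18  i=0*2+1=1

18,1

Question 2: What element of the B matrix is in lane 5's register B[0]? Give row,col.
2,1

5: grp=1,tig=1
[0] (1*2+0+0,1) = (2,1)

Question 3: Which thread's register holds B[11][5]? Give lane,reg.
c=5⇒gr=5  r=11⇒Rb=1,th=1,odd=1
L=5*4+1=21  i=1*2+1=3

21,3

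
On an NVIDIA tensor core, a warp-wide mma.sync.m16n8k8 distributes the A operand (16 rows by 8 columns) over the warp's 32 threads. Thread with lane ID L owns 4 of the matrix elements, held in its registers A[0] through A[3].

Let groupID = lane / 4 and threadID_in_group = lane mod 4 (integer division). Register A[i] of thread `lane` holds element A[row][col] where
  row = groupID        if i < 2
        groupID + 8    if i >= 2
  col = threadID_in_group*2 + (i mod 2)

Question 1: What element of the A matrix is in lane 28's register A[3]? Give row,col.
lane 28: G=7 (28/4), T=0 (28%4)
i=3: r=7+8=15, c=0*2+1=1

15,1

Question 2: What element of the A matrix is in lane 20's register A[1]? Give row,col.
5,1

20: grp=5,tig=0
[1] (5+0,0*2+1) = (5,1)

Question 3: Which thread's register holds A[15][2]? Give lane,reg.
29,2

r=15->g=7,rb=1  c=2->t=1,b0=0
L=7*4+1=29  i=1*2+0=2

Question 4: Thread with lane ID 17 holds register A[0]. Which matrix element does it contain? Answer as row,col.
4,2

L=17⇒gr=17>>2=4, th=17&3=1
[0]⇒row 4+0=4  col 1·2+0=2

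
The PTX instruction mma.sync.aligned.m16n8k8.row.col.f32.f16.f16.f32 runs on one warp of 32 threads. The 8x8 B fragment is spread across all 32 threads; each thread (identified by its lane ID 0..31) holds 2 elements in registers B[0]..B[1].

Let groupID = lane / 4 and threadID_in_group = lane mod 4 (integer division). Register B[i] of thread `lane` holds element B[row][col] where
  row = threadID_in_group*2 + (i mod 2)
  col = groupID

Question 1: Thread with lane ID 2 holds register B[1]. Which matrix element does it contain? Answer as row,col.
5,0

lane 2: gr=0 (2/4), th=2 (2%4)
i=1: r=2*2+1=5, c=gr=0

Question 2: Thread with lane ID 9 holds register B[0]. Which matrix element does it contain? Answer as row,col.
lane 9=>9/4=2, 9 mod 4=1
i=0  r:2·1+0=>2  c:2

2,2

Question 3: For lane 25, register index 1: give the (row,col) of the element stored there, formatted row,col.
lane 25=>25/4=6, 25 mod 4=1
i=1  r:2·1+1=>3  c:6

3,6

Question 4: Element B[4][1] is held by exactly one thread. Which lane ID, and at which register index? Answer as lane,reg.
6,0

c:1=>grp=1  r:4=>tig=2,lo=0
L=1*4+2=6  i=0=0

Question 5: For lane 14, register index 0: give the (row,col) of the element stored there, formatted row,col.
4,3

lane 14→14/4=3, 14 mod 4=2
i=0  r:2·2+0→4  c:3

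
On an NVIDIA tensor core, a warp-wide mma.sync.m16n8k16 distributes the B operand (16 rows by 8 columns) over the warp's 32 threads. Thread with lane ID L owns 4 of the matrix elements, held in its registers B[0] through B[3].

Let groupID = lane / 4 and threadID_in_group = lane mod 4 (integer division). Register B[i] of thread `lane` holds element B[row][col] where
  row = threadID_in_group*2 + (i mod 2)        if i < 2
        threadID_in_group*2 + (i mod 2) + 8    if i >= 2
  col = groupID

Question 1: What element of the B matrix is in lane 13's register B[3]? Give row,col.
11,3

lane 13⇒13/4=3, 13 mod 4=1
i=3  r:2·1+1+8⇒11  c:3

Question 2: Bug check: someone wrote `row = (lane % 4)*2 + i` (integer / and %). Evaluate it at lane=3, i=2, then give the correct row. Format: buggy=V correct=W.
buggy=8 correct=14

`(lane % 4)*2 + i`[3,2]->8
lane 3: gid=0 (3/4), tid=3 (3%4)
i=2: r=3*2+0+8=14, c=gid=0
row: 8 vs 14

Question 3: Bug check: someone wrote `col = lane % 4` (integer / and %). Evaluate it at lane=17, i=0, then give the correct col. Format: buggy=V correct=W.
buggy=1 correct=4

`lane % 4`[17,0]→1
L=17→G=17>>2=4, T=17&3=1
[0]→row 1·2+0+0=2  col G=4
col: 1 vs 4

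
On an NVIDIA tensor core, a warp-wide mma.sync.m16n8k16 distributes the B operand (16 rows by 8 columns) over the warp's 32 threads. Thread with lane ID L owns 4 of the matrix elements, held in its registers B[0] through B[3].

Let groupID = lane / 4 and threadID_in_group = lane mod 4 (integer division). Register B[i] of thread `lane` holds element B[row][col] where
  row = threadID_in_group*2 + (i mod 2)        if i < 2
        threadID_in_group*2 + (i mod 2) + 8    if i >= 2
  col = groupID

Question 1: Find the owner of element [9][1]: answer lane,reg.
c=1⇒gr=1  r=9⇒Rb=1,th=0,odd=1
L=1*4+0=4  i=1*2+1=3

4,3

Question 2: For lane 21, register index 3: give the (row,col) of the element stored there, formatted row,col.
11,5

lane 21: grp=5 (21/4), tig=1 (21%4)
i=3: r=1*2+1+8=11, c=grp=5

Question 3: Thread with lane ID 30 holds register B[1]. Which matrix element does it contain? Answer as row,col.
L=30→G=30>>2=7, T=30&3=2
[1]→row 2·2+1+0=5  col G=7

5,7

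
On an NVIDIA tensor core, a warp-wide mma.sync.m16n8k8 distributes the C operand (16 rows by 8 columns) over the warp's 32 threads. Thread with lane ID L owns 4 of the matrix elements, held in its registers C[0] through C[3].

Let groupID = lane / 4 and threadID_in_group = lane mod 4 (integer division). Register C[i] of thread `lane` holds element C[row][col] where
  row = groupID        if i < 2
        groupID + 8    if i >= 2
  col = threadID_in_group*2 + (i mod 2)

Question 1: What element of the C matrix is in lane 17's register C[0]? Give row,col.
4,2

lane 17: grp=4 (17/4), tig=1 (17%4)
i=0: r=4+0=4, c=1*2+0=2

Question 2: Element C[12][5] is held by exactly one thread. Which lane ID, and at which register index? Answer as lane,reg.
18,3

r=12->g=4,rb=1  c=5->t=2,b0=1
L=4*4+2=18  i=1*2+1=3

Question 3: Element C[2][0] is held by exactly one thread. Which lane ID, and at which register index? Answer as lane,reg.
r: 2->gid=2,r8=0  c: 0->tid=0,i&1=0
L=2*4+0=8  i=0*2+0=0

8,0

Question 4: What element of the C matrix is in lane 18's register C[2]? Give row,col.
12,4

lane 18: gid=4 (18/4), tid=2 (18%4)
i=2: r=4+8=12, c=2*2+0=4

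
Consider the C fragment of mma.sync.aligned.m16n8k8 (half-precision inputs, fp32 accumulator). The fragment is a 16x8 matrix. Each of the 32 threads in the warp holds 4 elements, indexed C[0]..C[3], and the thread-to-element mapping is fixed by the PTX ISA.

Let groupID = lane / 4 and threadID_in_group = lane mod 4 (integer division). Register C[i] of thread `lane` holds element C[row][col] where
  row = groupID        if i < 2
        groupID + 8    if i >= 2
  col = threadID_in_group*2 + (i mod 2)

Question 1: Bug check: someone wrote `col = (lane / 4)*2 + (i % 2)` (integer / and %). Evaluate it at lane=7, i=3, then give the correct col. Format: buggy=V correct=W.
`(lane / 4)*2 + (i % 2)`[7,3]→3
7: G=1,T=3
[3] (1+8,3*2+1) = (9,7)
col: 3 vs 7

buggy=3 correct=7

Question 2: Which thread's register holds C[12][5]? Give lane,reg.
r=12->g=4,rb=1  c=5->t=2,b0=1
L=4*4+2=18  i=1*2+1=3

18,3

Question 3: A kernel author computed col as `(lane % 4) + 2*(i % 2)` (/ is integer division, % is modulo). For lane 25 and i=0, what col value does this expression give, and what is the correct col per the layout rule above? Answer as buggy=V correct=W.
buggy=1 correct=2

`(lane % 4) + 2*(i % 2)`[25,0]=>1
L=25=>grp=25>>2=6, tig=25&3=1
[0]=>row 6+0=6  col 1·2+0=2
col: 1 vs 2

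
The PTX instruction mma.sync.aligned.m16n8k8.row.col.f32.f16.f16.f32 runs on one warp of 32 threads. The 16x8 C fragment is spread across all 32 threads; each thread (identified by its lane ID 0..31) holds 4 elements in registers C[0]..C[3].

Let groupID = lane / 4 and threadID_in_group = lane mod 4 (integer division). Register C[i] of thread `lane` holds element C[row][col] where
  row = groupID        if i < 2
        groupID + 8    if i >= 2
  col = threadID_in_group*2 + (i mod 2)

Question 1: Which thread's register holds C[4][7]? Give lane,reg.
19,1

r=4->g=4,rb=0  c=7->t=3,b0=1
L=4*4+3=19  i=0*2+1=1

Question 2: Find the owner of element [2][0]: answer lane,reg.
r: 2->gid=2,r8=0  c: 0->tid=0,i&1=0
L=2*4+0=8  i=0*2+0=0

8,0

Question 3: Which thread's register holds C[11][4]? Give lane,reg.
r=11⇒gr=3,Rb=1  c=4⇒th=2,odd=0
L=3*4+2=14  i=1*2+0=2

14,2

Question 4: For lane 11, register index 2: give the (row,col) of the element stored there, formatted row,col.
10,6

lane 11⇒11/4=2, 11 mod 4=3
i=2  r:2+8⇒10  c:2·3+0⇒6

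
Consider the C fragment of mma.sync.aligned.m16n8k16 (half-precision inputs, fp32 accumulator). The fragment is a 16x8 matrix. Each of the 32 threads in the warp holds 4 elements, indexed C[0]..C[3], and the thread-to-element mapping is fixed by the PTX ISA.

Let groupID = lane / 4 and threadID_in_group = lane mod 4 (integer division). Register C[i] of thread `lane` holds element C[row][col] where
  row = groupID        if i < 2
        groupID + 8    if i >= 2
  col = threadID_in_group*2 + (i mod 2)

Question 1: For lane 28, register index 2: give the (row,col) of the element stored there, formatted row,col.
15,0

lane 28: G=7 (28/4), T=0 (28%4)
i=2: r=7+8=15, c=0*2+0=0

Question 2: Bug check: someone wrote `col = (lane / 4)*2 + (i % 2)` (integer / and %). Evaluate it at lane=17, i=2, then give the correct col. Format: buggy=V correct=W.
`(lane / 4)*2 + (i % 2)`[17,2]=>8
L=17=>grp=17>>2=4, tig=17&3=1
[2]=>row 4+8=12  col 1·2+0=2
col: 8 vs 2

buggy=8 correct=2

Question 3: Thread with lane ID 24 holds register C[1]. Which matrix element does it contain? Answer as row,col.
6,1

L=24=>grp=24>>2=6, tig=24&3=0
[1]=>row 6+0=6  col 0·2+1=1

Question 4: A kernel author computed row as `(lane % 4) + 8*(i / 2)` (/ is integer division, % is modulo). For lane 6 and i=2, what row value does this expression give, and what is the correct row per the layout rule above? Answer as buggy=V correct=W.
`(lane % 4) + 8*(i / 2)`[6,2]->10
lane 6->6/4=1, 6 mod 4=2
i=2  r:1+8->9  c:2·2+0->4
row: 10 vs 9

buggy=10 correct=9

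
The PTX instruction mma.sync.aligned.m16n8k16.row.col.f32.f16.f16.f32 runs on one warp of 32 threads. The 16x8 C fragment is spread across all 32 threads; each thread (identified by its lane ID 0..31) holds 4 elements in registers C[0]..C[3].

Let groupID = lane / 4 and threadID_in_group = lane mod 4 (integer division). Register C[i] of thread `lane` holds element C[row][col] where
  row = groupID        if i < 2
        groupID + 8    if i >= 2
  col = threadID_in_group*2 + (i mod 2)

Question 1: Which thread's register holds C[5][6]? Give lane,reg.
r:5=>grp=5,rB=0  c:6=>tig=3,lo=0
L=5*4+3=23  i=0*2+0=0

23,0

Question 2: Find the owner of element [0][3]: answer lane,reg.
r:0=>grp=0,rB=0  c:3=>tig=1,lo=1
L=0*4+1=1  i=0*2+1=1

1,1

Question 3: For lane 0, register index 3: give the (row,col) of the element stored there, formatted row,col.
8,1

L=0->gid=0>>2=0, tid=0&3=0
[3]->row 0+8=8  col 0·2+1=1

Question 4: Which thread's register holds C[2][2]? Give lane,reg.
9,0

r=2->g=2,rb=0  c=2->t=1,b0=0
L=2*4+1=9  i=0*2+0=0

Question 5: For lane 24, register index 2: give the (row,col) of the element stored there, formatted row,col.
lane 24: gid=6 (24/4), tid=0 (24%4)
i=2: r=6+8=14, c=0*2+0=0

14,0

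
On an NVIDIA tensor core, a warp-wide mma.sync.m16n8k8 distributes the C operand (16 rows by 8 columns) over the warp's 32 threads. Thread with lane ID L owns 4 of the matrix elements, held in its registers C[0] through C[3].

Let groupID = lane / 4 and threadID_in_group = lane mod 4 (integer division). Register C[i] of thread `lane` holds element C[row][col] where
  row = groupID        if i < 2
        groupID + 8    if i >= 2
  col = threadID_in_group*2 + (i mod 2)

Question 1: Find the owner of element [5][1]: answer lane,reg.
20,1

r:5=>grp=5,rB=0  c:1=>tig=0,lo=1
L=5*4+0=20  i=0*2+1=1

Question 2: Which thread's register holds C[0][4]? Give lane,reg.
r=0→G=0,rhi=0  c=4→T=2,p=0
L=0*4+2=2  i=0*2+0=0

2,0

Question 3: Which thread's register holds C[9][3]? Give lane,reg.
5,3

r: 9->gid=1,r8=1  c: 3->tid=1,i&1=1
L=1*4+1=5  i=1*2+1=3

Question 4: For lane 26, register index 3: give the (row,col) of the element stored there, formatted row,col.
lane 26: g=6 (26/4), t=2 (26%4)
i=3: r=6+8=14, c=2*2+1=5

14,5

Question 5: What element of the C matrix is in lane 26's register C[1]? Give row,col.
L=26→G=26>>2=6, T=26&3=2
[1]→row 6+0=6  col 2·2+1=5

6,5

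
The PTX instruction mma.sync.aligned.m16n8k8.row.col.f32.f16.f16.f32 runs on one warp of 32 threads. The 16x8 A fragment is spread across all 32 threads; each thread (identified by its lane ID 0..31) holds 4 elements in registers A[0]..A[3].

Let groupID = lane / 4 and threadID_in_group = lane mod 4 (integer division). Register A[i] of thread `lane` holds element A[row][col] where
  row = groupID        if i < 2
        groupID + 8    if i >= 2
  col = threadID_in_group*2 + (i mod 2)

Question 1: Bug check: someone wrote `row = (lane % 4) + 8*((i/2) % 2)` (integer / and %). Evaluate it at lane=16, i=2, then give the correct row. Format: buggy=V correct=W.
buggy=8 correct=12

`(lane % 4) + 8*((i/2) % 2)`[16,2]->8
L=16->g=16>>2=4, t=16&3=0
[2]->row 4+8=12  col 0·2+0=0
row: 8 vs 12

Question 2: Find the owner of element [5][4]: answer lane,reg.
r: 5->gid=5,r8=0  c: 4->tid=2,i&1=0
L=5*4+2=22  i=0*2+0=0

22,0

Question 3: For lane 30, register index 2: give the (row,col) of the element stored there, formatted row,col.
15,4

30: grp=7,tig=2
[2] (7+8,2*2+0) = (15,4)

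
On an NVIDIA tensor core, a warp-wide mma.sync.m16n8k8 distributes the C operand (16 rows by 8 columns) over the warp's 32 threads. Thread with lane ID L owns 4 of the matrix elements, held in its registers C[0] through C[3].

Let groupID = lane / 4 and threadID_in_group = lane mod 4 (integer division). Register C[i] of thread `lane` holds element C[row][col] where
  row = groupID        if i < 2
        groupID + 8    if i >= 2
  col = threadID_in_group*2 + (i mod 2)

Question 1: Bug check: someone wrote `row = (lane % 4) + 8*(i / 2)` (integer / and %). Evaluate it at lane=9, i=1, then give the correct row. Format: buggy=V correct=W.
buggy=1 correct=2

`(lane % 4) + 8*(i / 2)`[9,1]⇒1
L=9⇒gr=9>>2=2, th=9&3=1
[1]⇒row 2+0=2  col 1·2+1=3
row: 1 vs 2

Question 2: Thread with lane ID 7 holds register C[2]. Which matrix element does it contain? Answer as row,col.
9,6

L=7→G=7>>2=1, T=7&3=3
[2]→row 1+8=9  col 3·2+0=6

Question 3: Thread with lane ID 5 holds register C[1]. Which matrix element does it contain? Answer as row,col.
5: grp=1,tig=1
[1] (1+0,1*2+1) = (1,3)

1,3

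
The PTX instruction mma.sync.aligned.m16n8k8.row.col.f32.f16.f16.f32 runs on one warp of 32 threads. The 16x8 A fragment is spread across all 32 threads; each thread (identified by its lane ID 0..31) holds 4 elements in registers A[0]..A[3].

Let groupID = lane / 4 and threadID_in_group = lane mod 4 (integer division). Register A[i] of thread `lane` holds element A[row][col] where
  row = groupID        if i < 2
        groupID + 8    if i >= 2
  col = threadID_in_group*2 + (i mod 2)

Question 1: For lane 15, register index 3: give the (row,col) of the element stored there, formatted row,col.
11,7

L=15→G=15>>2=3, T=15&3=3
[3]→row 3+8=11  col 3·2+1=7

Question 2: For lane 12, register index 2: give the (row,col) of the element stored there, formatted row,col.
11,0

L=12⇒gr=12>>2=3, th=12&3=0
[2]⇒row 3+8=11  col 0·2+0=0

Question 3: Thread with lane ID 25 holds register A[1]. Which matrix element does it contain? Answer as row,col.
lane 25⇒25/4=6, 25 mod 4=1
i=1  r:6+0⇒6  c:2·1+1⇒3

6,3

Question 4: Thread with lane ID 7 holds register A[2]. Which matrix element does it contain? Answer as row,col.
9,6

L=7⇒gr=7>>2=1, th=7&3=3
[2]⇒row 1+8=9  col 3·2+0=6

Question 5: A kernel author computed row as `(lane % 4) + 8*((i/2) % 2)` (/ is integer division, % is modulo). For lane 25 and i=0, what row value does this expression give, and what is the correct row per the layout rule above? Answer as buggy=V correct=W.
buggy=1 correct=6

`(lane % 4) + 8*((i/2) % 2)`[25,0]->1
lane 25->25/4=6, 25 mod 4=1
i=0  r:6+0->6  c:2·1+0->2
row: 1 vs 6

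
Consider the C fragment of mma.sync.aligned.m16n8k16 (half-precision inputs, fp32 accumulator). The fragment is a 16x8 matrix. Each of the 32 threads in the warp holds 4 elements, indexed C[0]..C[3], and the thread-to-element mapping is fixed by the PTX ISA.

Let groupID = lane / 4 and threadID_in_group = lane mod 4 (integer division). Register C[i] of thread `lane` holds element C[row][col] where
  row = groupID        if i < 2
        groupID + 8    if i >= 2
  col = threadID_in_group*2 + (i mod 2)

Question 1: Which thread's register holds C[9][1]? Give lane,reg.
r=9→G=1,rhi=1  c=1→T=0,p=1
L=1*4+0=4  i=1*2+1=3

4,3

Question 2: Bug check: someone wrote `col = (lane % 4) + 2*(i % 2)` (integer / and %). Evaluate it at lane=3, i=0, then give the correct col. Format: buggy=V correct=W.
`(lane % 4) + 2*(i % 2)`[3,0]->3
L=3->gid=3>>2=0, tid=3&3=3
[0]->row 0+0=0  col 3·2+0=6
col: 3 vs 6

buggy=3 correct=6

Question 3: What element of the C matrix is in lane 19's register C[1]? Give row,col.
lane 19->19/4=4, 19 mod 4=3
i=1  r:4+0->4  c:2·3+1->7

4,7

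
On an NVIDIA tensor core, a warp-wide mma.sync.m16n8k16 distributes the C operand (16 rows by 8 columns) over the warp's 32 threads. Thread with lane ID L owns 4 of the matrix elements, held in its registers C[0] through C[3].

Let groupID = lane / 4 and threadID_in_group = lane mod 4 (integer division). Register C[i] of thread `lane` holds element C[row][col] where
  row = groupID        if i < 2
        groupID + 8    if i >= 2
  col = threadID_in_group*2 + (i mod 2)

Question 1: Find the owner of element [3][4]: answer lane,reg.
14,0

r=3->g=3,rb=0  c=4->t=2,b0=0
L=3*4+2=14  i=0*2+0=0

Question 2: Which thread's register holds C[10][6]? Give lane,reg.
r=10→G=2,rhi=1  c=6→T=3,p=0
L=2*4+3=11  i=1*2+0=2

11,2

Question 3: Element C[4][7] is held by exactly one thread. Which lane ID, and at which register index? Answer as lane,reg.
19,1

r=4⇒gr=4,Rb=0  c=7⇒th=3,odd=1
L=4*4+3=19  i=0*2+1=1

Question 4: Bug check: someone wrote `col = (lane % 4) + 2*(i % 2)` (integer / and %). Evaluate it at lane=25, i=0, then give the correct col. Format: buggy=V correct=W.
buggy=1 correct=2

`(lane % 4) + 2*(i % 2)`[25,0]->1
lane 25: gid=6 (25/4), tid=1 (25%4)
i=0: r=6+0=6, c=1*2+0=2
col: 1 vs 2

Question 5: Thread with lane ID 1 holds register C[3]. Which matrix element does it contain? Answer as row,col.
lane 1⇒1/4=0, 1 mod 4=1
i=3  r:0+8⇒8  c:2·1+1⇒3

8,3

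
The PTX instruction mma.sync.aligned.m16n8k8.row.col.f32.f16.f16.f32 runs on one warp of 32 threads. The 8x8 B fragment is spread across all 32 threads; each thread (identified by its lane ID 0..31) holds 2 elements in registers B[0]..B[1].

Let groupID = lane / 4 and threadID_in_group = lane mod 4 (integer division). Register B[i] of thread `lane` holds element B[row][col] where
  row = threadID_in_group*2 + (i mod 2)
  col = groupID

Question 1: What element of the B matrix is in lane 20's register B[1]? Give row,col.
lane 20: grp=5 (20/4), tig=0 (20%4)
i=1: r=0*2+1=1, c=grp=5

1,5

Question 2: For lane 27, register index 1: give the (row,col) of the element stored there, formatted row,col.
7,6

lane 27: g=6 (27/4), t=3 (27%4)
i=1: r=3*2+1=7, c=g=6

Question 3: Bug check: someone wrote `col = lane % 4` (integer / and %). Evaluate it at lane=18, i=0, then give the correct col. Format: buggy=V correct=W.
buggy=2 correct=4

`lane % 4`[18,0]⇒2
L=18⇒gr=18>>2=4, th=18&3=2
[0]⇒row 2·2+0=4  col gr=4
col: 2 vs 4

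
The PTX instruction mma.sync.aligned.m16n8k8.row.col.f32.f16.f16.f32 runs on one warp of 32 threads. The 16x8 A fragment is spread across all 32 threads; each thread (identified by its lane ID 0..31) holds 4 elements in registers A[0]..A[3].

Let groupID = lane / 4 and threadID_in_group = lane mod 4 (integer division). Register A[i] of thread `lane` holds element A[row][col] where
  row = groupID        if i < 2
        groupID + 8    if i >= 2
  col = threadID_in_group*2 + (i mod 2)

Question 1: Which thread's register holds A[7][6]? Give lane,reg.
31,0

r=7→G=7,rhi=0  c=6→T=3,p=0
L=7*4+3=31  i=0*2+0=0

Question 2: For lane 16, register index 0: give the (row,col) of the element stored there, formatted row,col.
16: gid=4,tid=0
[0] (4+0,0*2+0) = (4,0)

4,0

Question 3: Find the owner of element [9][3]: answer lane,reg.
5,3

r=9→G=1,rhi=1  c=3→T=1,p=1
L=1*4+1=5  i=1*2+1=3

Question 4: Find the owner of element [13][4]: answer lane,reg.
22,2

r:13=>grp=5,rB=1  c:4=>tig=2,lo=0
L=5*4+2=22  i=1*2+0=2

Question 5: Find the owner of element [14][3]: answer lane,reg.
25,3

r=14→G=6,rhi=1  c=3→T=1,p=1
L=6*4+1=25  i=1*2+1=3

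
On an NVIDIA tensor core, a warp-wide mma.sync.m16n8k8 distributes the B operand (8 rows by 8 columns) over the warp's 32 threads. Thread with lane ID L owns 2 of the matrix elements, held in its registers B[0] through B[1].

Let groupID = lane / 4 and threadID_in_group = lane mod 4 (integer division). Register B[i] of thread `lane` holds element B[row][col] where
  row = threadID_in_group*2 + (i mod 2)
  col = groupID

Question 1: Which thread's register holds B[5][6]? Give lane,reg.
26,1

c=6→G=6  r=5→T=2,p=1
L=6*4+2=26  i=1=1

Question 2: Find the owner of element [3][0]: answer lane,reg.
c=0->g=0  r=3->t=1,b0=1
L=0*4+1=1  i=1=1

1,1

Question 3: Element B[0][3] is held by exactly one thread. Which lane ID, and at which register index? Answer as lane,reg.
12,0

c: 3->gid=3  r: 0->tid=0,i&1=0
L=3*4+0=12  i=0=0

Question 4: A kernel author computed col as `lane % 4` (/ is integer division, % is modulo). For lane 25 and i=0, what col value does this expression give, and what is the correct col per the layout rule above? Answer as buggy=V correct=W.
`lane % 4`[25,0]=>1
lane 25=>25/4=6, 25 mod 4=1
i=0  r:2·1+0=>2  c:6
col: 1 vs 6

buggy=1 correct=6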